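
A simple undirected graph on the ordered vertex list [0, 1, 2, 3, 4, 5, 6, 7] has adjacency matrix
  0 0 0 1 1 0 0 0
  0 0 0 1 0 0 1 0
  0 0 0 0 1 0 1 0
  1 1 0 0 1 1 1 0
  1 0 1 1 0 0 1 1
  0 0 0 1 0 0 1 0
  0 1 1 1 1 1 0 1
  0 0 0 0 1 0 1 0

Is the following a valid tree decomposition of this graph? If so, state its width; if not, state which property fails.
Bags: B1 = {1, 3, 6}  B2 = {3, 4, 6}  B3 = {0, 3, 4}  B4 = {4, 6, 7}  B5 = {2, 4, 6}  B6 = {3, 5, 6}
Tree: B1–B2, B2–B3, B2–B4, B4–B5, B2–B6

Yes; width 2.

Vertex coverage: the bags together contain {0, 1, 2, 3, 4, 5, 6, 7}, the full vertex set. Edge coverage: each edge of G has both endpoints in at least one bag. Running intersection: for every vertex, the bags containing it form a connected subtree. All three properties hold, so this is a valid tree decomposition of width max|bag| − 1 = 2, and hence tw(G) ≤ 2.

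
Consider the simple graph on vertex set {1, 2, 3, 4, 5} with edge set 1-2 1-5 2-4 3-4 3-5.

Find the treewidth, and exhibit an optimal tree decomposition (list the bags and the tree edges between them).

Treewidth 2.
One optimal decomposition is:
Bags: B1 = {2, 3, 4}  B2 = {1, 2, 3}  B3 = {1, 3, 5}
Tree: B1–B2, B2–B3

Every bag has size at most 3, so the width is 3 − 1 = 2 and tw(G) ≤ 2. The edges 3–4–2–1–5–3 form a cycle, so G is not a tree and its treewidth is at least 2. Therefore the treewidth is 2.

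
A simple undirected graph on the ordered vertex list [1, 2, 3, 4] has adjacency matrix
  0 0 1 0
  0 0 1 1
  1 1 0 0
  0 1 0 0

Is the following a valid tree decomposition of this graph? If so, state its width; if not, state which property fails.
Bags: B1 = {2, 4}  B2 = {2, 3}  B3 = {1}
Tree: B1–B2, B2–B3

A tree decomposition must satisfy three properties: every vertex lies in some bag; for every edge, both endpoints lie together in some bag; and for every vertex, the bags containing it form a connected subtree. Here edge (3,1) lies in no bag, so the decomposition is invalid.

No — edge (3,1) lies in no bag.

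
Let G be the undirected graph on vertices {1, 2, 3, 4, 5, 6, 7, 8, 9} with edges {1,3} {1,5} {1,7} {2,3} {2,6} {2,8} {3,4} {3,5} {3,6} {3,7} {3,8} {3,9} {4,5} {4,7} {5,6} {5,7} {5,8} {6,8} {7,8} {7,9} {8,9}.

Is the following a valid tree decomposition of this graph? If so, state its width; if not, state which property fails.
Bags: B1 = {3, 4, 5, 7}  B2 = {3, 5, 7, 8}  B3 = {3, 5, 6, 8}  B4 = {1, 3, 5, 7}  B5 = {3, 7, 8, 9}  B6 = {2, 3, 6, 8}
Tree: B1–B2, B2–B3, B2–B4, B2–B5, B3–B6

Vertex coverage: the bags together contain {1, 2, 3, 4, 5, 6, 7, 8, 9}, the full vertex set. Edge coverage: each edge of G has both endpoints in at least one bag. Running intersection: for every vertex, the bags containing it form a connected subtree. All three properties hold, so this is a valid tree decomposition of width max|bag| − 1 = 3, and hence tw(G) ≤ 3.

Yes; width 3.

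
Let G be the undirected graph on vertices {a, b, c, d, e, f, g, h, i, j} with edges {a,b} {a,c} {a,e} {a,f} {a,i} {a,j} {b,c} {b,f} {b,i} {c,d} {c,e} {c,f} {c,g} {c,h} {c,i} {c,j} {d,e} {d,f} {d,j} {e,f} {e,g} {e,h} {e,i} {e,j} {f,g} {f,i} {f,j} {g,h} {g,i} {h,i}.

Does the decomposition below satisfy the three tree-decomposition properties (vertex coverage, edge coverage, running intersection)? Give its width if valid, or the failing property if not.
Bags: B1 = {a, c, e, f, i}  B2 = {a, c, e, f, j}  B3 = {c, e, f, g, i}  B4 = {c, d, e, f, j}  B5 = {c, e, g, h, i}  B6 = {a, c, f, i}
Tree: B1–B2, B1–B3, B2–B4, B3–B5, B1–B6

A tree decomposition must satisfy three properties: every vertex lies in some bag; for every edge, both endpoints lie together in some bag; and for every vertex, the bags containing it form a connected subtree. Here vertex b appears in no bag, so the decomposition is invalid.

No — vertex b appears in no bag.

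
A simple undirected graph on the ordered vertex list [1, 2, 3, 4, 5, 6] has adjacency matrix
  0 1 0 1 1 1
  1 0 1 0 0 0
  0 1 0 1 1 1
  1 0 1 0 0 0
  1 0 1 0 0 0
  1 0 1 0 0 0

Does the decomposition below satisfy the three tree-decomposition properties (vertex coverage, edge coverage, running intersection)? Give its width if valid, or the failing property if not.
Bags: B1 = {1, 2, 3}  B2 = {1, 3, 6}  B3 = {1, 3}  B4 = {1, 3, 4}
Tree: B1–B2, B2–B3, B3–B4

No — vertex 5 appears in no bag.

A tree decomposition must satisfy three properties: every vertex lies in some bag; for every edge, both endpoints lie together in some bag; and for every vertex, the bags containing it form a connected subtree. Here vertex 5 appears in no bag, so the decomposition is invalid.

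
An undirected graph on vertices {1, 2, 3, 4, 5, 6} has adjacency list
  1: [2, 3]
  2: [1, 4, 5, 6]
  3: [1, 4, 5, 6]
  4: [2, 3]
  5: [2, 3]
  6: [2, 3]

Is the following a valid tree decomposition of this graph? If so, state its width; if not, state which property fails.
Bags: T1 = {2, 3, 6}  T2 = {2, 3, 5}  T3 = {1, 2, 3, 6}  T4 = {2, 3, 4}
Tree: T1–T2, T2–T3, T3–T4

No — bags containing vertex 6 are not connected in the tree.

A tree decomposition must satisfy three properties: every vertex lies in some bag; for every edge, both endpoints lie together in some bag; and for every vertex, the bags containing it form a connected subtree. Here bags containing vertex 6 are not connected in the tree, so the decomposition is invalid.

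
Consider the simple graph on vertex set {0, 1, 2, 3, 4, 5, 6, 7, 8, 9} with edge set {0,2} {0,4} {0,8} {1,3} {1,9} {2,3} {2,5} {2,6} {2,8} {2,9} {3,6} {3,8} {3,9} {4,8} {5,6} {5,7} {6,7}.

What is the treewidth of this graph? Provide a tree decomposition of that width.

Every bag has size at most 3, so the width is 3 − 1 = 2 and tw(G) ≤ 2. On the other hand G contains the 3-clique {1, 3, 9}. A clique must lie in a single bag of any decomposition, so no decomposition can have width below 2. Hence tw(G) = 2 exactly.

Treewidth 2.
One such decomposition:
Bags: B1 = {0, 2, 8}  B2 = {2, 3, 8}  B3 = {2, 3, 6}  B4 = {2, 5, 6}  B5 = {0, 4, 8}  B6 = {2, 3, 9}  B7 = {5, 6, 7}  B8 = {1, 3, 9}
Tree: B1–B2, B2–B3, B3–B4, B1–B5, B3–B6, B4–B7, B6–B8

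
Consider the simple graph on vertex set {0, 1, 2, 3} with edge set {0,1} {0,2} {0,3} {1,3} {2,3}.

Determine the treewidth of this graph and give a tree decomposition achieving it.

Treewidth 2.
One such decomposition:
Bags: B1 = {0, 2, 3}  B2 = {0, 1, 3}
Tree: B1–B2

Each bag holds 3 vertices, so the decomposition has width 2, which upper-bounds the treewidth. For the lower bound, the 3 vertices {0, 1, 3} are pairwise adjacent, and any tree decomposition puts a clique entirely inside one bag — forcing width ≥ 2. Therefore the treewidth is 2.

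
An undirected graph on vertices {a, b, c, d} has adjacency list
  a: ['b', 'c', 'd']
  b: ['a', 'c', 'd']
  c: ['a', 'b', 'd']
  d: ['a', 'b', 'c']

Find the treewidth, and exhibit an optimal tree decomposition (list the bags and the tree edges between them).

Treewidth 3.
One such decomposition:
Bags: B1 = {a, b, c, d}
Tree: (single bag)

With just one bag of size 4, the width is 4 − 1 = 3, so tw(G) ≤ 3. For the lower bound, the 4 vertices {a, b, c, d} are pairwise adjacent, and any tree decomposition puts a clique entirely inside one bag — forcing width ≥ 3. Combining the bounds, tw(G) = 3.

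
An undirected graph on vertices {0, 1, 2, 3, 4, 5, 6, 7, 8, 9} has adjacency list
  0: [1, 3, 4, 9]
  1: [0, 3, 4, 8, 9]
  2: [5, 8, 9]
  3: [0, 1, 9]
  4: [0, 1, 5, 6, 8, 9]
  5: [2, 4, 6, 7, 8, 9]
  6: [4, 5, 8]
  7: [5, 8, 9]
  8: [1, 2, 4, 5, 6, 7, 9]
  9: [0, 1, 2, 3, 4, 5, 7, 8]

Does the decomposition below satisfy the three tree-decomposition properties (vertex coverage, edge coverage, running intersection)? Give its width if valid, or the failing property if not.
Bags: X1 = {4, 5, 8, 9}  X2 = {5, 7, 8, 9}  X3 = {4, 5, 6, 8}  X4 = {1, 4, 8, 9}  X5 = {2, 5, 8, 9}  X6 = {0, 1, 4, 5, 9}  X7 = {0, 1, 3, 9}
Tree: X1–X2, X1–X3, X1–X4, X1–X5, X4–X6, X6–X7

A tree decomposition must satisfy three properties: every vertex lies in some bag; for every edge, both endpoints lie together in some bag; and for every vertex, the bags containing it form a connected subtree. Here bags containing vertex 5 are not connected in the tree, so the decomposition is invalid.

No — bags containing vertex 5 are not connected in the tree.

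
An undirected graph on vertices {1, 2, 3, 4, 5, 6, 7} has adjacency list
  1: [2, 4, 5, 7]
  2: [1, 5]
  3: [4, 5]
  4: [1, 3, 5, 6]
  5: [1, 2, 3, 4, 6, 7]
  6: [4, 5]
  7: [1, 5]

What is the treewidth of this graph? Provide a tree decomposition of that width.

Treewidth 2.
One such decomposition:
Bags: B1 = {1, 4, 5}  B2 = {1, 5, 7}  B3 = {1, 2, 5}  B4 = {3, 4, 5}  B5 = {4, 5, 6}
Tree: B1–B2, B2–B3, B1–B4, B4–B5

Each bag holds 3 vertices, so the decomposition has width 2, which upper-bounds the treewidth. For the lower bound, the 3 vertices {1, 2, 5} are pairwise adjacent, and any tree decomposition puts a clique entirely inside one bag — forcing width ≥ 2. Therefore the treewidth is 2.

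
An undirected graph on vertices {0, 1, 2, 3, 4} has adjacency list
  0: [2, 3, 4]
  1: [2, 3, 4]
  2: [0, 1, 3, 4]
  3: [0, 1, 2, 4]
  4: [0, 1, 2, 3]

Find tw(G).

3

A width-3 tree decomposition is:
Bags: B1 = {1, 2, 3, 4}  B2 = {0, 2, 3, 4}
Tree: B1–B2
The largest bag has 4 vertices, giving width 3; this decomposition certifies tw(G) ≤ 3. Conversely, {0, 2, 3, 4} is a clique of size 4, and the vertices of any clique must share a bag in every tree decomposition; so some bag has ≥ 4 vertices and tw(G) ≥ 3. Combining the bounds, tw(G) = 3.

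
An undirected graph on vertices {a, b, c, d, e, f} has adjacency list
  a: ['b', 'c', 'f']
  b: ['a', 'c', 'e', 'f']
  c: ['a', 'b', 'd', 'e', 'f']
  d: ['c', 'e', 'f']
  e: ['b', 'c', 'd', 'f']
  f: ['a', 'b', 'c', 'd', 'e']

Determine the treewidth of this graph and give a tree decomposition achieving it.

Treewidth 3.
One such decomposition:
Bags: B1 = {a, b, c, f}  B2 = {b, c, e, f}  B3 = {c, d, e, f}
Tree: B1–B2, B2–B3

Each bag holds 4 vertices, so the decomposition has width 3, which upper-bounds the treewidth. For the lower bound, the 4 vertices {c, d, e, f} are pairwise adjacent, and any tree decomposition puts a clique entirely inside one bag — forcing width ≥ 3. Combining the bounds, tw(G) = 3.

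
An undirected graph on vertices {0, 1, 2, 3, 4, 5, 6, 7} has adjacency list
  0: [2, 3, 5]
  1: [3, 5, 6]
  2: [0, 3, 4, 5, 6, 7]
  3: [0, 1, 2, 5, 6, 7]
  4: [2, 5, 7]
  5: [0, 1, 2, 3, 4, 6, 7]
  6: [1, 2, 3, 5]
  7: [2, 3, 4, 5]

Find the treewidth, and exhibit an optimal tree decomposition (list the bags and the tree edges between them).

Every bag has size at most 4, so the width is 4 − 1 = 3 and tw(G) ≤ 3. On the other hand G contains the 4-clique {1, 3, 5, 6}. A clique must lie in a single bag of any decomposition, so no decomposition can have width below 3. The upper and lower bounds meet at 3, so that is the treewidth.

Treewidth 3.
One optimal decomposition is:
Bags: B1 = {2, 3, 5, 7}  B2 = {2, 3, 5, 6}  B3 = {1, 3, 5, 6}  B4 = {2, 4, 5, 7}  B5 = {0, 2, 3, 5}
Tree: B1–B2, B2–B3, B1–B4, B1–B5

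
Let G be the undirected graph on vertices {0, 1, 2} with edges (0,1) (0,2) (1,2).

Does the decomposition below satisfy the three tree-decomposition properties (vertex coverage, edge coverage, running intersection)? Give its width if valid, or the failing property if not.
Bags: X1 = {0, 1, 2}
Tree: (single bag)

Vertex coverage: the bags together contain {0, 1, 2}, the full vertex set. Edge coverage: each edge of G has both endpoints in at least one bag. Running intersection: for every vertex, the bags containing it form a connected subtree. All three properties hold, so this is a valid tree decomposition of width max|bag| − 1 = 2, and hence tw(G) ≤ 2.

Yes; width 2.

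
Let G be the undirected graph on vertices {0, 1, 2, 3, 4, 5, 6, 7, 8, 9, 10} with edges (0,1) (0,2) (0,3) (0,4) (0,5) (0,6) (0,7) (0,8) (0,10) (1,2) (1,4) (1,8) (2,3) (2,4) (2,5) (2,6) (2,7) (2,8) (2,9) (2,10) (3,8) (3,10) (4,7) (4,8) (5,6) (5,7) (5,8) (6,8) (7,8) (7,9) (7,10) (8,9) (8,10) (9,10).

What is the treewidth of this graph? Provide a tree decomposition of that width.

Treewidth 4.
One optimal decomposition is:
Bags: B1 = {0, 2, 4, 7, 8}  B2 = {0, 2, 5, 7, 8}  B3 = {0, 2, 7, 8, 10}  B4 = {0, 2, 3, 8, 10}  B5 = {0, 2, 5, 6, 8}  B6 = {2, 7, 8, 9, 10}  B7 = {0, 1, 2, 4, 8}
Tree: B1–B2, B1–B3, B3–B4, B2–B5, B3–B6, B1–B7

Every bag has size at most 5, so the width is 5 − 1 = 4 and tw(G) ≤ 4. Conversely, {0, 1, 2, 4, 8} is a clique of size 5, and the vertices of any clique must share a bag in every tree decomposition; so some bag has ≥ 5 vertices and tw(G) ≥ 4. Hence tw(G) = 4 exactly.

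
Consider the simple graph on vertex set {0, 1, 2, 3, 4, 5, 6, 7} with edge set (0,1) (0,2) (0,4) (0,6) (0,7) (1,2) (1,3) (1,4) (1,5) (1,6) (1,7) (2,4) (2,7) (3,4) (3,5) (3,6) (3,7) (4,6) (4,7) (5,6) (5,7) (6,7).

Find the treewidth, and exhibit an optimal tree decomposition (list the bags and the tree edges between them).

The largest bag has 5 vertices, giving width 4; this decomposition certifies tw(G) ≤ 4. For the lower bound, the 5 vertices {0, 1, 2, 4, 7} are pairwise adjacent, and any tree decomposition puts a clique entirely inside one bag — forcing width ≥ 4. The upper and lower bounds meet at 4, so that is the treewidth.

Treewidth 4.
One optimal decomposition is:
Bags: B1 = {0, 1, 4, 6, 7}  B2 = {1, 3, 4, 6, 7}  B3 = {1, 3, 5, 6, 7}  B4 = {0, 1, 2, 4, 7}
Tree: B1–B2, B2–B3, B1–B4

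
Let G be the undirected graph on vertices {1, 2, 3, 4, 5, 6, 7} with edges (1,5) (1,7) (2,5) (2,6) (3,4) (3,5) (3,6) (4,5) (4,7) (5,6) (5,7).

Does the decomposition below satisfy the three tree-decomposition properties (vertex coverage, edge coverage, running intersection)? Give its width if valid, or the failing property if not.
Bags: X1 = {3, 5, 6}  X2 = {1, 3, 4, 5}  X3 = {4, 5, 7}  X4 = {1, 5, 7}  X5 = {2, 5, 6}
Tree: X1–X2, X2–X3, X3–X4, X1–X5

No — bags containing vertex 1 are not connected in the tree.

A tree decomposition must satisfy three properties: every vertex lies in some bag; for every edge, both endpoints lie together in some bag; and for every vertex, the bags containing it form a connected subtree. Here bags containing vertex 1 are not connected in the tree, so the decomposition is invalid.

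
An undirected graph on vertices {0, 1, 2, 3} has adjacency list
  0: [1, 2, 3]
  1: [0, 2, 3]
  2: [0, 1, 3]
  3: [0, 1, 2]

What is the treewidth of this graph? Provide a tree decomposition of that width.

With just one bag of size 4, the width is 4 − 1 = 3, so tw(G) ≤ 3. Conversely, {0, 1, 2, 3} is a clique of size 4, and the vertices of any clique must share a bag in every tree decomposition; so some bag has ≥ 4 vertices and tw(G) ≥ 3. Therefore the treewidth is 3.

Treewidth 3.
One such decomposition:
Bags: B1 = {0, 1, 2, 3}
Tree: (single bag)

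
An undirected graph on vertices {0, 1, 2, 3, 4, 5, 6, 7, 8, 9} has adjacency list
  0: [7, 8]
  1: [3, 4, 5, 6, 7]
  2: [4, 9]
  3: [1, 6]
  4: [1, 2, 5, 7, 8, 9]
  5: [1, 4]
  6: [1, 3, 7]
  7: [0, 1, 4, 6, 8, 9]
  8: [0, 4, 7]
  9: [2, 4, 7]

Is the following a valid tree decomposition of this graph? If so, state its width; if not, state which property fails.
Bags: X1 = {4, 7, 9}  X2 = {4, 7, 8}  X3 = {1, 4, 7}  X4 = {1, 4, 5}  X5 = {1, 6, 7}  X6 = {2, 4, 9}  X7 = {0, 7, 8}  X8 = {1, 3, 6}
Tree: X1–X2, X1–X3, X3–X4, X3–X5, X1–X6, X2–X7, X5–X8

Yes; width 2.

Vertex coverage: the bags together contain {0, 1, 2, 3, 4, 5, 6, 7, 8, 9}, the full vertex set. Edge coverage: each edge of G has both endpoints in at least one bag. Running intersection: for every vertex, the bags containing it form a connected subtree. All three properties hold, so this is a valid tree decomposition of width max|bag| − 1 = 2, and hence tw(G) ≤ 2.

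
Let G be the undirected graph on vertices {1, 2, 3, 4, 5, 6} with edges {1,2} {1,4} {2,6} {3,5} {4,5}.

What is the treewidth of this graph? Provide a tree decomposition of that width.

Each bag holds 2 vertices, so the decomposition has width 1, which upper-bounds the treewidth. G has an edge, so its treewidth is at least 1. Therefore the treewidth is 1.

Treewidth 1.
One optimal decomposition is:
Bags: B1 = {2, 6}  B2 = {1, 2}  B3 = {1, 4}  B4 = {4, 5}  B5 = {3, 5}
Tree: B1–B2, B2–B3, B3–B4, B4–B5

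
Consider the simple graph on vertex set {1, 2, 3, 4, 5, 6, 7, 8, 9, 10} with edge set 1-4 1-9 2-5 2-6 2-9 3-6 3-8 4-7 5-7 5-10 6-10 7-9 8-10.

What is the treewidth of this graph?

A width-2 tree decomposition is:
Bags: B1 = {3, 6, 8}  B2 = {6, 8, 10}  B3 = {2, 6, 10}  B4 = {2, 5, 10}  B5 = {2, 5, 9}  B6 = {5, 7, 9}  B7 = {1, 7, 9}  B8 = {1, 4, 7}
Tree: B1–B2, B2–B3, B3–B4, B4–B5, B5–B6, B6–B7, B7–B8
Each bag holds 3 vertices, so the decomposition has width 2, which upper-bounds the treewidth. For the lower bound, G contains the cycle 3–8–10–6–3, so G is not a forest; only forests have treewidth ≤ 1, hence tw(G) ≥ 2. Hence tw(G) = 2 exactly.

2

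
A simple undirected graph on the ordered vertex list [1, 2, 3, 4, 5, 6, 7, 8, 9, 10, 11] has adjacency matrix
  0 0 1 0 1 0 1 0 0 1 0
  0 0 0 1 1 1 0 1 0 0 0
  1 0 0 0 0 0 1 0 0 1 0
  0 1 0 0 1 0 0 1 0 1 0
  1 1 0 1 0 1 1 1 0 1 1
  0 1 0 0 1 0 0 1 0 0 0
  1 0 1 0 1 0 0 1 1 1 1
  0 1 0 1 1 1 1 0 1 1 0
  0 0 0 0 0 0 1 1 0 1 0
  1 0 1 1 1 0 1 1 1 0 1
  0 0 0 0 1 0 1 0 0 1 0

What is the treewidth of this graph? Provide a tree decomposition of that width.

Treewidth 3.
Bags: B1 = {5, 7, 8, 10}  B2 = {4, 5, 8, 10}  B3 = {5, 7, 10, 11}  B4 = {2, 4, 5, 8}  B5 = {2, 5, 6, 8}  B6 = {1, 5, 7, 10}  B7 = {7, 8, 9, 10}  B8 = {1, 3, 7, 10}
Tree: B1–B2, B1–B3, B2–B4, B4–B5, B1–B6, B1–B7, B6–B8

The largest bag has 4 vertices, giving width 3; this decomposition certifies tw(G) ≤ 3. On the other hand G contains the 4-clique {7, 8, 9, 10}. A clique must lie in a single bag of any decomposition, so no decomposition can have width below 3. Combining the bounds, tw(G) = 3.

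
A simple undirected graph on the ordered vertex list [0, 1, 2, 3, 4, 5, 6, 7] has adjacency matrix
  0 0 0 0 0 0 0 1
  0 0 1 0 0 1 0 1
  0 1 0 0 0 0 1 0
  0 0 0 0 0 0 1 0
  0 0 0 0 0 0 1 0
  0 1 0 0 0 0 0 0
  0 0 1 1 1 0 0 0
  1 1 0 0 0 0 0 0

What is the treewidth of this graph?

1

A width-1 tree decomposition is:
Bags: B1 = {1, 7}  B2 = {1, 2}  B3 = {2, 6}  B4 = {1, 5}  B5 = {0, 7}  B6 = {3, 6}  B7 = {4, 6}
Tree: B1–B2, B2–B3, B1–B4, B1–B5, B3–B6, B6–B7
Each bag holds 2 vertices, so the decomposition has width 1, which upper-bounds the treewidth. G has an edge, so its treewidth is at least 1. The upper and lower bounds meet at 1, so that is the treewidth.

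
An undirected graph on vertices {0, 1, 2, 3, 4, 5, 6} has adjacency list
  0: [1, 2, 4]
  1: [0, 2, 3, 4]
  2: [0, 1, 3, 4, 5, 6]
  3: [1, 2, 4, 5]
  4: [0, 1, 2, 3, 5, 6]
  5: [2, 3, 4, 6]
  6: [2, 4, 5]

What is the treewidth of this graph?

A width-3 tree decomposition is:
Bags: B1 = {2, 4, 5, 6}  B2 = {2, 3, 4, 5}  B3 = {1, 2, 3, 4}  B4 = {0, 1, 2, 4}
Tree: B1–B2, B2–B3, B3–B4
Each bag holds 4 vertices, so the decomposition has width 3, which upper-bounds the treewidth. On the other hand G contains the 4-clique {0, 1, 2, 4}. A clique must lie in a single bag of any decomposition, so no decomposition can have width below 3. Hence tw(G) = 3 exactly.

3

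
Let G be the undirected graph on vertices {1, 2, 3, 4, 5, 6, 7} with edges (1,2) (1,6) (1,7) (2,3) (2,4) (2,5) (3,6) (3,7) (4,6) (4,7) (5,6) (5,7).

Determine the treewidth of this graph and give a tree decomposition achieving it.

Each bag holds 4 vertices, so the decomposition has width 3, which upper-bounds the treewidth. For the lower bound: the 4 vertex sets {1,6}, {4,7}, {2}, {5} are disjoint, each induces a connected subgraph, and every pair is joined by at least one edge of G. Contracting each set to a single vertex therefore yields K_{4} as a minor, and since treewidth is minor-monotone, tw(G) ≥ tw(K_{4}) = 3. Therefore the treewidth is 3.

Treewidth 3.
Bags: B1 = {1, 2, 6, 7}  B2 = {2, 4, 6, 7}  B3 = {2, 5, 6, 7}  B4 = {2, 3, 6, 7}
Tree: B1–B2, B2–B3, B3–B4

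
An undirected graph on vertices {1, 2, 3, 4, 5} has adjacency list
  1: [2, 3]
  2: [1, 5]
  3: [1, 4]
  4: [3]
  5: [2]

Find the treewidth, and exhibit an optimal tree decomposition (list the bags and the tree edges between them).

Treewidth 1.
Bags: B1 = {2, 5}  B2 = {1, 2}  B3 = {1, 3}  B4 = {3, 4}
Tree: B1–B2, B2–B3, B3–B4

The largest bag has 2 vertices, giving width 1; this decomposition certifies tw(G) ≤ 1. Any graph with an edge has treewidth ≥ 1, and G has the edge 5–2. Combining the bounds, tw(G) = 1.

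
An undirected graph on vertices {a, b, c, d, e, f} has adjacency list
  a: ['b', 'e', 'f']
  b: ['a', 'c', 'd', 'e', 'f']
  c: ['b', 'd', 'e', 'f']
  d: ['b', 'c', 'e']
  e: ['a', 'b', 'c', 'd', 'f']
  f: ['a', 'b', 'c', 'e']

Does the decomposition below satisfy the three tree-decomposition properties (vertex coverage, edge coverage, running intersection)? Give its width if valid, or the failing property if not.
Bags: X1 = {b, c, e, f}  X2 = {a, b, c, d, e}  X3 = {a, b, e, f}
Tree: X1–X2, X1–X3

No — bags containing vertex a are not connected in the tree.

A tree decomposition must satisfy three properties: every vertex lies in some bag; for every edge, both endpoints lie together in some bag; and for every vertex, the bags containing it form a connected subtree. Here bags containing vertex a are not connected in the tree, so the decomposition is invalid.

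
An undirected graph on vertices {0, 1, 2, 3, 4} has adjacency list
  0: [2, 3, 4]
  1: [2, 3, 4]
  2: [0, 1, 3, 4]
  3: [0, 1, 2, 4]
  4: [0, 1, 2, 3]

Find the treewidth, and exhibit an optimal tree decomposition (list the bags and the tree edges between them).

Treewidth 3.
Bags: B1 = {1, 2, 3, 4}  B2 = {0, 2, 3, 4}
Tree: B1–B2

The largest bag has 4 vertices, giving width 3; this decomposition certifies tw(G) ≤ 3. On the other hand G contains the 4-clique {0, 2, 3, 4}. A clique must lie in a single bag of any decomposition, so no decomposition can have width below 3. The upper and lower bounds meet at 3, so that is the treewidth.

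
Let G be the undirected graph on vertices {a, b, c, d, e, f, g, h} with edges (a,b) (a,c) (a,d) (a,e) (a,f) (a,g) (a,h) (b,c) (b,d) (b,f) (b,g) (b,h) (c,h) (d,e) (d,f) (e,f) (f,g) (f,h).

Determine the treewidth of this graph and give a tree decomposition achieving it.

Treewidth 3.
One such decomposition:
Bags: B1 = {a, b, f, g}  B2 = {a, b, d, f}  B3 = {a, b, f, h}  B4 = {a, d, e, f}  B5 = {a, b, c, h}
Tree: B1–B2, B2–B3, B2–B4, B3–B5

The largest bag has 4 vertices, giving width 3; this decomposition certifies tw(G) ≤ 3. Conversely, {a, b, c, h} is a clique of size 4, and the vertices of any clique must share a bag in every tree decomposition; so some bag has ≥ 4 vertices and tw(G) ≥ 3. Combining the bounds, tw(G) = 3.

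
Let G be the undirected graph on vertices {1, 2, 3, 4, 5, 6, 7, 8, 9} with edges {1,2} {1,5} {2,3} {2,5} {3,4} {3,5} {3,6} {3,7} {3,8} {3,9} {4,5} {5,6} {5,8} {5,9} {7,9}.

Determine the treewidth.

2

A width-2 tree decomposition is:
Bags: B1 = {3, 7, 9}  B2 = {3, 5, 9}  B3 = {2, 3, 5}  B4 = {3, 4, 5}  B5 = {1, 2, 5}  B6 = {3, 5, 8}  B7 = {3, 5, 6}
Tree: B1–B2, B2–B3, B3–B4, B3–B5, B4–B6, B2–B7
Each bag holds 3 vertices, so the decomposition has width 2, which upper-bounds the treewidth. For the lower bound, the 3 vertices {1, 2, 5} are pairwise adjacent, and any tree decomposition puts a clique entirely inside one bag — forcing width ≥ 2. Combining the bounds, tw(G) = 2.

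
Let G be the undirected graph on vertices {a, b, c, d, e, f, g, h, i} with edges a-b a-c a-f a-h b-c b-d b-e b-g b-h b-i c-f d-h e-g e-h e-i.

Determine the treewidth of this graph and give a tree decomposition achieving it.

Each bag holds 3 vertices, so the decomposition has width 2, which upper-bounds the treewidth. Conversely, {a, c, f} is a clique of size 3, and the vertices of any clique must share a bag in every tree decomposition; so some bag has ≥ 3 vertices and tw(G) ≥ 2. The upper and lower bounds meet at 2, so that is the treewidth.

Treewidth 2.
Bags: B1 = {b, e, h}  B2 = {b, d, h}  B3 = {a, b, h}  B4 = {b, e, g}  B5 = {a, b, c}  B6 = {b, e, i}  B7 = {a, c, f}
Tree: B1–B2, B2–B3, B1–B4, B3–B5, B4–B6, B5–B7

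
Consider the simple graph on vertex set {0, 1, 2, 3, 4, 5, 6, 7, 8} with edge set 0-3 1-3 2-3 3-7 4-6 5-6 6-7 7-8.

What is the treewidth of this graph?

1

A width-1 tree decomposition is:
Bags: B1 = {3, 7}  B2 = {7, 8}  B3 = {6, 7}  B4 = {4, 6}  B5 = {1, 3}  B6 = {5, 6}  B7 = {0, 3}  B8 = {2, 3}
Tree: B1–B2, B2–B3, B3–B4, B1–B5, B4–B6, B5–B7, B7–B8
The largest bag has 2 vertices, giving width 1; this decomposition certifies tw(G) ≤ 1. Any graph with an edge has treewidth ≥ 1, and G has the edge 7–3. Therefore the treewidth is 1.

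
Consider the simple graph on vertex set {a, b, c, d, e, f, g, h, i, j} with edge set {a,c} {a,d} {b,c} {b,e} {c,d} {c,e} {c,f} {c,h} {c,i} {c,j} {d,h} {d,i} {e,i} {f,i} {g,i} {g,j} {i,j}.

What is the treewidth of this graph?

A width-2 tree decomposition is:
Bags: B1 = {c, e, i}  B2 = {c, d, i}  B3 = {b, c, e}  B4 = {c, f, i}  B5 = {a, c, d}  B6 = {c, i, j}  B7 = {g, i, j}  B8 = {c, d, h}
Tree: B1–B2, B1–B3, B2–B4, B2–B5, B1–B6, B6–B7, B2–B8
Each bag holds 3 vertices, so the decomposition has width 2, which upper-bounds the treewidth. Conversely, {g, i, j} is a clique of size 3, and the vertices of any clique must share a bag in every tree decomposition; so some bag has ≥ 3 vertices and tw(G) ≥ 2. Hence tw(G) = 2 exactly.

2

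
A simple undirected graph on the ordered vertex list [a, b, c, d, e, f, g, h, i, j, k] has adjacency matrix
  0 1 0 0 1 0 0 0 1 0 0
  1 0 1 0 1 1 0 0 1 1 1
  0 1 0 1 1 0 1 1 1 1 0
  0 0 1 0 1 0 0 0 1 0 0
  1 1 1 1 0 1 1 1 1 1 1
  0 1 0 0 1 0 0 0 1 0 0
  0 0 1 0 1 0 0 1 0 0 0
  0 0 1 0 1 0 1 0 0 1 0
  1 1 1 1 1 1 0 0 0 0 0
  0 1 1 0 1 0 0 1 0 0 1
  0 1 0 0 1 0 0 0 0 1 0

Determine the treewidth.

3

A width-3 tree decomposition is:
Bags: B1 = {b, c, e, i}  B2 = {a, b, e, i}  B3 = {b, c, e, j}  B4 = {c, e, h, j}  B5 = {c, d, e, i}  B6 = {c, e, g, h}  B7 = {b, e, f, i}  B8 = {b, e, j, k}
Tree: B1–B2, B1–B3, B3–B4, B1–B5, B4–B6, B2–B7, B3–B8
Every bag has size at most 4, so the width is 4 − 1 = 3 and tw(G) ≤ 3. Conversely, {c, d, e, i} is a clique of size 4, and the vertices of any clique must share a bag in every tree decomposition; so some bag has ≥ 4 vertices and tw(G) ≥ 3. The upper and lower bounds meet at 3, so that is the treewidth.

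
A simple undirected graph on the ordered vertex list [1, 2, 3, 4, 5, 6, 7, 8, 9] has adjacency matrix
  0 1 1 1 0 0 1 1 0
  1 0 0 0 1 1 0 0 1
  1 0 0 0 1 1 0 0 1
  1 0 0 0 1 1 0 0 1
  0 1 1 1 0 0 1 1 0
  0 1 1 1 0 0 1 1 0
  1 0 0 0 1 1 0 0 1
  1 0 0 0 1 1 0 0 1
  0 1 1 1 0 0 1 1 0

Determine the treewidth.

4

A width-4 tree decomposition is:
Bags: B1 = {1, 4, 5, 6, 9}  B2 = {1, 5, 6, 7, 9}  B3 = {1, 5, 6, 8, 9}  B4 = {1, 3, 5, 6, 9}  B5 = {1, 2, 5, 6, 9}
Tree: B1–B2, B2–B3, B3–B4, B4–B5
Every bag has size at most 5, so the width is 5 − 1 = 4 and tw(G) ≤ 4. For the lower bound: the 5 vertex sets {4,5}, {1,7}, {6,8}, {9}, {3} are disjoint, each induces a connected subgraph, and every pair is joined by at least one edge of G. Contracting each set to a single vertex therefore yields K_{5} as a minor, and since treewidth is minor-monotone, tw(G) ≥ tw(K_{5}) = 4. Combining the bounds, tw(G) = 4.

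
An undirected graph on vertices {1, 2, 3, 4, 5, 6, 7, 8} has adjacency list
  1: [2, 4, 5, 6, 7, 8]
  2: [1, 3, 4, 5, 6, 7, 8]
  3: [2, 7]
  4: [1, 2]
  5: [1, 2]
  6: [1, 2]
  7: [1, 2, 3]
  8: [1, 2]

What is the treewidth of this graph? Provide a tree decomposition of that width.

Treewidth 2.
Bags: B1 = {1, 2, 6}  B2 = {1, 2, 7}  B3 = {1, 2, 4}  B4 = {1, 2, 5}  B5 = {2, 3, 7}  B6 = {1, 2, 8}
Tree: B1–B2, B2–B3, B2–B4, B2–B5, B4–B6

Each bag holds 3 vertices, so the decomposition has width 2, which upper-bounds the treewidth. For the lower bound, the 3 vertices {1, 2, 4} are pairwise adjacent, and any tree decomposition puts a clique entirely inside one bag — forcing width ≥ 2. Hence tw(G) = 2 exactly.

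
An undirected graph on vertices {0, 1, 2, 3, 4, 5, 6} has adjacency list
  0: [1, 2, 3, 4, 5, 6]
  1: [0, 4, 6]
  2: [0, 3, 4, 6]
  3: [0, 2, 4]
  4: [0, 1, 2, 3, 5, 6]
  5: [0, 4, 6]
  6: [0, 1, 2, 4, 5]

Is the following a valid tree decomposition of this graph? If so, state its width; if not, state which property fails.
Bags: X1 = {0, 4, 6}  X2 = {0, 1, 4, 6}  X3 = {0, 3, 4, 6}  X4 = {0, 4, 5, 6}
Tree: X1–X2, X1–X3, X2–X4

A tree decomposition must satisfy three properties: every vertex lies in some bag; for every edge, both endpoints lie together in some bag; and for every vertex, the bags containing it form a connected subtree. Here vertex 2 appears in no bag, so the decomposition is invalid.

No — vertex 2 appears in no bag.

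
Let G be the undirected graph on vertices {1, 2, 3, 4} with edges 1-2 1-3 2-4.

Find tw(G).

1

A width-1 tree decomposition is:
Bags: B1 = {2, 4}  B2 = {1, 2}  B3 = {1, 3}
Tree: B1–B2, B2–B3
Every bag has size at most 2, so the width is 2 − 1 = 1 and tw(G) ≤ 1. Any graph with an edge has treewidth ≥ 1, and G has the edge 4–2. Combining the bounds, tw(G) = 1.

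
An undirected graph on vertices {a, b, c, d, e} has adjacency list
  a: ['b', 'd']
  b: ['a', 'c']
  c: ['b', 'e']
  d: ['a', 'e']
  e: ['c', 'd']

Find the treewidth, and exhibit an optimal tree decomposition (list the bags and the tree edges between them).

Each bag holds 3 vertices, so the decomposition has width 2, which upper-bounds the treewidth. The edges e–c–b–a–d–e form a cycle, so G is not a tree and its treewidth is at least 2. Hence tw(G) = 2 exactly.

Treewidth 2.
One optimal decomposition is:
Bags: B1 = {b, c, e}  B2 = {a, b, e}  B3 = {a, d, e}
Tree: B1–B2, B2–B3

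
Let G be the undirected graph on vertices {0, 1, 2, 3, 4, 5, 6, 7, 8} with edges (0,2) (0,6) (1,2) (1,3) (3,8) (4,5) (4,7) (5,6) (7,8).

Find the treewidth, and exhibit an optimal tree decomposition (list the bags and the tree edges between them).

Treewidth 2.
One such decomposition:
Bags: B1 = {0, 1, 2}  B2 = {0, 1, 3}  B3 = {0, 3, 8}  B4 = {0, 7, 8}  B5 = {0, 4, 7}  B6 = {0, 4, 5}  B7 = {0, 5, 6}
Tree: B1–B2, B2–B3, B3–B4, B4–B5, B5–B6, B6–B7

Each bag holds 3 vertices, so the decomposition has width 2, which upper-bounds the treewidth. Since 0–2–1–3–8–7–4–5–6–0 is a cycle in G, G is not acyclic. Forests are exactly the graphs of treewidth ≤ 1, so tw(G) ≥ 2. Therefore the treewidth is 2.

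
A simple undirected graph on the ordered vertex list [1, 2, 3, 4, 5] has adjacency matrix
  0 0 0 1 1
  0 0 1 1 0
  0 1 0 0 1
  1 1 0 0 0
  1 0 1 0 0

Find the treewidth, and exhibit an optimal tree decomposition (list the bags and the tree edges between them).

Treewidth 2.
One such decomposition:
Bags: B1 = {2, 3, 5}  B2 = {1, 2, 5}  B3 = {1, 2, 4}
Tree: B1–B2, B2–B3

Each bag holds 3 vertices, so the decomposition has width 2, which upper-bounds the treewidth. The edges 2–3–5–1–4–2 form a cycle, so G is not a tree and its treewidth is at least 2. The upper and lower bounds meet at 2, so that is the treewidth.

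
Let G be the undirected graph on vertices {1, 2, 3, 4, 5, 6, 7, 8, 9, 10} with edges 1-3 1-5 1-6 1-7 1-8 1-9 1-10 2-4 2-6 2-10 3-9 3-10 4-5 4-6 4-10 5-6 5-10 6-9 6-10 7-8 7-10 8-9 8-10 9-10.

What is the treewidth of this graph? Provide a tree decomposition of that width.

The largest bag has 4 vertices, giving width 3; this decomposition certifies tw(G) ≤ 3. For the lower bound, the 4 vertices {1, 8, 9, 10} are pairwise adjacent, and any tree decomposition puts a clique entirely inside one bag — forcing width ≥ 3. The upper and lower bounds meet at 3, so that is the treewidth.

Treewidth 3.
One such decomposition:
Bags: B1 = {1, 6, 9, 10}  B2 = {1, 5, 6, 10}  B3 = {4, 5, 6, 10}  B4 = {1, 8, 9, 10}  B5 = {1, 3, 9, 10}  B6 = {1, 7, 8, 10}  B7 = {2, 4, 6, 10}
Tree: B1–B2, B2–B3, B1–B4, B1–B5, B4–B6, B3–B7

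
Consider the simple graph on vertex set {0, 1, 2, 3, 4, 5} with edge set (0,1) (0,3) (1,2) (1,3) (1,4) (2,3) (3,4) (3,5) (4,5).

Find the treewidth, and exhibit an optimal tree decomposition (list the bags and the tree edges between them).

Treewidth 2.
One such decomposition:
Bags: B1 = {1, 2, 3}  B2 = {0, 1, 3}  B3 = {1, 3, 4}  B4 = {3, 4, 5}
Tree: B1–B2, B1–B3, B3–B4

The largest bag has 3 vertices, giving width 2; this decomposition certifies tw(G) ≤ 2. Conversely, {0, 1, 3} is a clique of size 3, and the vertices of any clique must share a bag in every tree decomposition; so some bag has ≥ 3 vertices and tw(G) ≥ 2. Combining the bounds, tw(G) = 2.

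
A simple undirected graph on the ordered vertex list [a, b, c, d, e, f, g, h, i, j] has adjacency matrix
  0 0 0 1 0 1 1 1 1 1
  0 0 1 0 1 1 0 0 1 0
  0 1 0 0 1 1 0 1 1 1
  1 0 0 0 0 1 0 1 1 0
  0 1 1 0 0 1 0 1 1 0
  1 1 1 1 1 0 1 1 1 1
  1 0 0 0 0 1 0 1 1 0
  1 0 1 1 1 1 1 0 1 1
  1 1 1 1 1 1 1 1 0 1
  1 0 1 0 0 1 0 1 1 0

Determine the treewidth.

A width-4 tree decomposition is:
Bags: B1 = {a, f, h, i, j}  B2 = {c, f, h, i, j}  B3 = {a, f, g, h, i}  B4 = {c, e, f, h, i}  B5 = {a, d, f, h, i}  B6 = {b, c, e, f, i}
Tree: B1–B2, B1–B3, B2–B4, B3–B5, B4–B6
The largest bag has 5 vertices, giving width 4; this decomposition certifies tw(G) ≤ 4. On the other hand G contains the 5-clique {c, e, f, h, i}. A clique must lie in a single bag of any decomposition, so no decomposition can have width below 4. Therefore the treewidth is 4.

4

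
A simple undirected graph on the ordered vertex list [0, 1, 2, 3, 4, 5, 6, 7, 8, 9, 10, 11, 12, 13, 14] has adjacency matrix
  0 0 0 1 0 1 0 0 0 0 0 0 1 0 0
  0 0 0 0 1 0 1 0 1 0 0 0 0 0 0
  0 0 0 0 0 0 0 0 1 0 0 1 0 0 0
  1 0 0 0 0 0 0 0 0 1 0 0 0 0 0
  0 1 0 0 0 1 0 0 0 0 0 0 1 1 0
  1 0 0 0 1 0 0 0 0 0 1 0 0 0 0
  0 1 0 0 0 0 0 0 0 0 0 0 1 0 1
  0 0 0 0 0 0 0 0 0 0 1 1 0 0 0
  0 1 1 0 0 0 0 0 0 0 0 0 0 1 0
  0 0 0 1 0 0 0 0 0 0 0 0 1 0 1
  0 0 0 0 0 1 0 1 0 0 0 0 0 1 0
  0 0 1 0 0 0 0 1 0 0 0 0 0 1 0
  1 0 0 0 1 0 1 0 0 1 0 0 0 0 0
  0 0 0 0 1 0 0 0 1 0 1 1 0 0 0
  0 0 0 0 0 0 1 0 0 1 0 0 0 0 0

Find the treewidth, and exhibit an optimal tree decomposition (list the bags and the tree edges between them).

Treewidth 3.
One such decomposition:
Bags: B1 = {2, 7, 8, 11}  B2 = {7, 8, 11, 13}  B3 = {7, 8, 10, 13}  B4 = {1, 8, 10, 13}  B5 = {1, 4, 10, 13}  B6 = {1, 4, 5, 10}  B7 = {1, 4, 5, 6}  B8 = {4, 5, 6, 12}  B9 = {0, 5, 6, 12}  B10 = {0, 6, 12, 14}  B11 = {0, 9, 12, 14}  B12 = {0, 3, 9, 14}
Tree: B1–B2, B2–B3, B3–B4, B4–B5, B5–B6, B6–B7, B7–B8, B8–B9, B9–B10, B10–B11, B11–B12

Every bag has size at most 4, so the width is 4 − 1 = 3 and tw(G) ≤ 3. For the lower bound: the 4 vertex sets {2,7,11}, {8}, {13}, {1,4,5,10} are disjoint, each induces a connected subgraph, and every pair is joined by at least one edge of G. Contracting each set to a single vertex therefore yields K_{4} as a minor, and since treewidth is minor-monotone, tw(G) ≥ tw(K_{4}) = 3. Therefore the treewidth is 3.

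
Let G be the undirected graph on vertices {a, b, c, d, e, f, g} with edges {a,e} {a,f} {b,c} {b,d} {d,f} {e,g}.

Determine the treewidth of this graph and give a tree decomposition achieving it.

Every bag has size at most 2, so the width is 2 − 1 = 1 and tw(G) ≤ 1. G has an edge, so its treewidth is at least 1. Hence tw(G) = 1 exactly.

Treewidth 1.
One such decomposition:
Bags: B1 = {e, g}  B2 = {a, e}  B3 = {a, f}  B4 = {d, f}  B5 = {b, d}  B6 = {b, c}
Tree: B1–B2, B2–B3, B3–B4, B4–B5, B5–B6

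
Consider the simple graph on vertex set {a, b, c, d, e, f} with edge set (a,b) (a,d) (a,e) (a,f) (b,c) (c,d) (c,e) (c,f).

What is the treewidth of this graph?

A width-2 tree decomposition is:
Bags: B1 = {a, b, c}  B2 = {a, c, d}  B3 = {a, c, e}  B4 = {a, c, f}
Tree: B1–B2, B2–B3, B3–B4
Each bag holds 3 vertices, so the decomposition has width 2, which upper-bounds the treewidth. The edges c–b–a–d–c form a cycle, so G is not a tree and its treewidth is at least 2. Hence tw(G) = 2 exactly.

2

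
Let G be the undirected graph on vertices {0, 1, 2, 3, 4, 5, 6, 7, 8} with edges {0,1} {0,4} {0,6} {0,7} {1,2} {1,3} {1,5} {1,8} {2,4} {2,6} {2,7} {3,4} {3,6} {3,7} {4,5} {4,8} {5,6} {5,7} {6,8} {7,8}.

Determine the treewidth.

4

A width-4 tree decomposition is:
Bags: B1 = {0, 1, 4, 6, 7}  B2 = {1, 2, 4, 6, 7}  B3 = {1, 3, 4, 6, 7}  B4 = {1, 4, 6, 7, 8}  B5 = {1, 4, 5, 6, 7}
Tree: B1–B2, B2–B3, B3–B4, B4–B5
Each bag holds 5 vertices, so the decomposition has width 4, which upper-bounds the treewidth. For the lower bound: the 5 vertex sets {0,4}, {2,7}, {1,3}, {6}, {8} are disjoint, each induces a connected subgraph, and every pair is joined by at least one edge of G. Contracting each set to a single vertex therefore yields K_{5} as a minor, and since treewidth is minor-monotone, tw(G) ≥ tw(K_{5}) = 4. Therefore the treewidth is 4.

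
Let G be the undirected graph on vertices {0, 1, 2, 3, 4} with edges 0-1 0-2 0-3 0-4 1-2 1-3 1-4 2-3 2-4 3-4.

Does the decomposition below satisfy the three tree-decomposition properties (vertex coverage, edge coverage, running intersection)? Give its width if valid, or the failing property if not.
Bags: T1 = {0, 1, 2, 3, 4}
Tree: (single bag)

Vertex coverage: the bags together contain {0, 1, 2, 3, 4}, the full vertex set. Edge coverage: each edge of G has both endpoints in at least one bag. Running intersection: for every vertex, the bags containing it form a connected subtree. All three properties hold, so this is a valid tree decomposition of width max|bag| − 1 = 4, and hence tw(G) ≤ 4.

Yes; width 4.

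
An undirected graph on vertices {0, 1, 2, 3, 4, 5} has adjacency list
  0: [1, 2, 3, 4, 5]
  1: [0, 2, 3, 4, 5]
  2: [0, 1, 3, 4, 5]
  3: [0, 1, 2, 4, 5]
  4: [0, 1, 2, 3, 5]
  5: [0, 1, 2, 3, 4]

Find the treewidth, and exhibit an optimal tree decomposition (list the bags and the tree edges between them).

A single bag containing all 6 vertices is trivially a valid decomposition of width 5. Conversely, {0, 1, 2, 3, 4, 5} is a clique of size 6, and the vertices of any clique must share a bag in every tree decomposition; so some bag has ≥ 6 vertices and tw(G) ≥ 5. Combining the bounds, tw(G) = 5.

Treewidth 5.
Bags: B1 = {0, 1, 2, 3, 4, 5}
Tree: (single bag)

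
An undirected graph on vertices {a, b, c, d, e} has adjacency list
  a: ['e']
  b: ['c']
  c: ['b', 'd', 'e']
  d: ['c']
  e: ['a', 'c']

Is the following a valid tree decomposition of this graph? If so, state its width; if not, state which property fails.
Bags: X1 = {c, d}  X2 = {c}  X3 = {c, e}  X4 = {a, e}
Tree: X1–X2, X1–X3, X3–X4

No — vertex b appears in no bag.

A tree decomposition must satisfy three properties: every vertex lies in some bag; for every edge, both endpoints lie together in some bag; and for every vertex, the bags containing it form a connected subtree. Here vertex b appears in no bag, so the decomposition is invalid.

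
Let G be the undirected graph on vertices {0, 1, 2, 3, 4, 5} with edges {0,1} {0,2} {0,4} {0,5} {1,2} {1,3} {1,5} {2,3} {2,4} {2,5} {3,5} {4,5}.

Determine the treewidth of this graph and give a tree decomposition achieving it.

The largest bag has 4 vertices, giving width 3; this decomposition certifies tw(G) ≤ 3. On the other hand G contains the 4-clique {0, 1, 2, 5}. A clique must lie in a single bag of any decomposition, so no decomposition can have width below 3. Combining the bounds, tw(G) = 3.

Treewidth 3.
One such decomposition:
Bags: B1 = {1, 2, 3, 5}  B2 = {0, 1, 2, 5}  B3 = {0, 2, 4, 5}
Tree: B1–B2, B2–B3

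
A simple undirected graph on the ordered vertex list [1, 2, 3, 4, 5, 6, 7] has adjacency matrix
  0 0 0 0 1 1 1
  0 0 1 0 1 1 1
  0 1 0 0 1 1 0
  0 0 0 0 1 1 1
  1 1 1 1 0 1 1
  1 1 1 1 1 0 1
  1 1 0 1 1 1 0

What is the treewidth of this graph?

3

A width-3 tree decomposition is:
Bags: B1 = {1, 5, 6, 7}  B2 = {2, 5, 6, 7}  B3 = {4, 5, 6, 7}  B4 = {2, 3, 5, 6}
Tree: B1–B2, B2–B3, B2–B4
Every bag has size at most 4, so the width is 4 − 1 = 3 and tw(G) ≤ 3. For the lower bound, the 4 vertices {2, 3, 5, 6} are pairwise adjacent, and any tree decomposition puts a clique entirely inside one bag — forcing width ≥ 3. The upper and lower bounds meet at 3, so that is the treewidth.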